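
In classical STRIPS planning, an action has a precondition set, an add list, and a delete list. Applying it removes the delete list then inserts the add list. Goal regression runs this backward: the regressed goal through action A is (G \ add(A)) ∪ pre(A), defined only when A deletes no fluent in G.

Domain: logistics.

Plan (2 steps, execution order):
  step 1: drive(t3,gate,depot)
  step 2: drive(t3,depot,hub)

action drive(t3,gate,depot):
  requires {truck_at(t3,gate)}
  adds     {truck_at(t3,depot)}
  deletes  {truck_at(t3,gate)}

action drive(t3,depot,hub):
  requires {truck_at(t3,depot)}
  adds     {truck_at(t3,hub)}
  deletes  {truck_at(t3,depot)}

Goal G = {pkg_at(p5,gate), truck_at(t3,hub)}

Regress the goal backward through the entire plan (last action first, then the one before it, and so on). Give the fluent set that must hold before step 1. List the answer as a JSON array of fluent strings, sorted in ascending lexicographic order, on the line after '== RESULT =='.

Regress step by step:
  through step 2 (drive(t3,depot,hub)): drop {truck_at(t3,hub)}, keep {pkg_at(p5,gate)}, require {truck_at(t3,depot)}
    → {pkg_at(p5,gate), truck_at(t3,depot)}
  through step 1 (drive(t3,gate,depot)): drop {truck_at(t3,depot)}, keep {pkg_at(p5,gate)}, require {truck_at(t3,gate)}
    → {pkg_at(p5,gate), truck_at(t3,gate)}

== RESULT ==
["pkg_at(p5,gate)", "truck_at(t3,gate)"]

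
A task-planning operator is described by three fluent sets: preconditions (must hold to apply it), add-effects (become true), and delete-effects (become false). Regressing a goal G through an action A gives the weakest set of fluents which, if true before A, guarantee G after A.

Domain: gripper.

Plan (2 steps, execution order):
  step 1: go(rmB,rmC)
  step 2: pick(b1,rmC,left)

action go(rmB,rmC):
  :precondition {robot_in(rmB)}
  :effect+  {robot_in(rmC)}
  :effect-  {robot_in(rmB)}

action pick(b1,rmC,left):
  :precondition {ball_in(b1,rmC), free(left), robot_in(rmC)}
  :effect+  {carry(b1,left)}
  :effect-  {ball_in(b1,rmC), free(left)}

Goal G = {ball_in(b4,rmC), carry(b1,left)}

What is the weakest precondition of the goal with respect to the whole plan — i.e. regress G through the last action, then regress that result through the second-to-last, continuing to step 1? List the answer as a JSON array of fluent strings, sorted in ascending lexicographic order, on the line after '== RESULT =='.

Regress step by step:
  through step 2 (pick(b1,rmC,left)): drop {carry(b1,left)}, keep {ball_in(b4,rmC)}, require {ball_in(b1,rmC), free(left), robot_in(rmC)}
    → {ball_in(b1,rmC), ball_in(b4,rmC), free(left), robot_in(rmC)}
  through step 1 (go(rmB,rmC)): drop {robot_in(rmC)}, keep {ball_in(b1,rmC), ball_in(b4,rmC), free(left)}, require {robot_in(rmB)}
    → {ball_in(b1,rmC), ball_in(b4,rmC), free(left), robot_in(rmB)}

== RESULT ==
["ball_in(b1,rmC)", "ball_in(b4,rmC)", "free(left)", "robot_in(rmB)"]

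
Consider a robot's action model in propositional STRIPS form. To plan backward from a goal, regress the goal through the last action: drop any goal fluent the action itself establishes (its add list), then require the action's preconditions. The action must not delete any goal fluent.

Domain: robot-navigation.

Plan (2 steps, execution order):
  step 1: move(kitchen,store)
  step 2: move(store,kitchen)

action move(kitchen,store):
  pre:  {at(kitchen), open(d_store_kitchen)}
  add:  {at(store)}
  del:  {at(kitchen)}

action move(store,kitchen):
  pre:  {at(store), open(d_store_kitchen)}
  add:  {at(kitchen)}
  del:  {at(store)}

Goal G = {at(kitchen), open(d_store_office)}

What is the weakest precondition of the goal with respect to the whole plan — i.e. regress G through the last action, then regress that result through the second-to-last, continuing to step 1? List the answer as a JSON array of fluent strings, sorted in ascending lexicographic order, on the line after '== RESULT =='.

Work backward from the goal:
  through step 2 (move(store,kitchen)): drop {at(kitchen)}, keep {open(d_store_office)}, require {at(store), open(d_store_kitchen)}
    → {at(store), open(d_store_kitchen), open(d_store_office)}
  through step 1 (move(kitchen,store)): drop {at(store)}, keep {open(d_store_kitchen), open(d_store_office)}, require {at(kitchen), open(d_store_kitchen)}
    → {at(kitchen), open(d_store_kitchen), open(d_store_office)}

== RESULT ==
["at(kitchen)", "open(d_store_kitchen)", "open(d_store_office)"]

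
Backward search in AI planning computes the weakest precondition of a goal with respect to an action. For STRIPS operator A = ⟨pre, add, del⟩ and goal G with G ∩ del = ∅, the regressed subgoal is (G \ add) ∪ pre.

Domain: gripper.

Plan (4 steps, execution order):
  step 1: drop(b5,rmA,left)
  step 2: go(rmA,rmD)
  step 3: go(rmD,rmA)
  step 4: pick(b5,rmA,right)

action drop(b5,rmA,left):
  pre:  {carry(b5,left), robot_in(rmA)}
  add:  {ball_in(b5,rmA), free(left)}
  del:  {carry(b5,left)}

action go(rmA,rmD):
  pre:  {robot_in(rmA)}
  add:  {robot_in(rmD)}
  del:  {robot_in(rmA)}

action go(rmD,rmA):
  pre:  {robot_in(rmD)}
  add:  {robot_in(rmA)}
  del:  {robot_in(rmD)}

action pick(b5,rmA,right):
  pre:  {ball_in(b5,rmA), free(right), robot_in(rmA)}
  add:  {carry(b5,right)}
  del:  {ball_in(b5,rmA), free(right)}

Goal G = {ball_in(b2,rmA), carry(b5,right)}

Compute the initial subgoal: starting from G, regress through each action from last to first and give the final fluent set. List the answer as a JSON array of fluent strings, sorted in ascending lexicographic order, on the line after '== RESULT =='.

Work backward from the goal:
  through step 4 (pick(b5,rmA,right)): drop {carry(b5,right)}, keep {ball_in(b2,rmA)}, require {ball_in(b5,rmA), free(right), robot_in(rmA)}
    → {ball_in(b2,rmA), ball_in(b5,rmA), free(right), robot_in(rmA)}
  through step 3 (go(rmD,rmA)): drop {robot_in(rmA)}, keep {ball_in(b2,rmA), ball_in(b5,rmA), free(right)}, require {robot_in(rmD)}
    → {ball_in(b2,rmA), ball_in(b5,rmA), free(right), robot_in(rmD)}
  through step 2 (go(rmA,rmD)): drop {robot_in(rmD)}, keep {ball_in(b2,rmA), ball_in(b5,rmA), free(right)}, require {robot_in(rmA)}
    → {ball_in(b2,rmA), ball_in(b5,rmA), free(right), robot_in(rmA)}
  through step 1 (drop(b5,rmA,left)): drop {ball_in(b5,rmA)}, keep {ball_in(b2,rmA), free(right), robot_in(rmA)}, require {carry(b5,left), robot_in(rmA)}
    → {ball_in(b2,rmA), carry(b5,left), free(right), robot_in(rmA)}

== RESULT ==
["ball_in(b2,rmA)", "carry(b5,left)", "free(right)", "robot_in(rmA)"]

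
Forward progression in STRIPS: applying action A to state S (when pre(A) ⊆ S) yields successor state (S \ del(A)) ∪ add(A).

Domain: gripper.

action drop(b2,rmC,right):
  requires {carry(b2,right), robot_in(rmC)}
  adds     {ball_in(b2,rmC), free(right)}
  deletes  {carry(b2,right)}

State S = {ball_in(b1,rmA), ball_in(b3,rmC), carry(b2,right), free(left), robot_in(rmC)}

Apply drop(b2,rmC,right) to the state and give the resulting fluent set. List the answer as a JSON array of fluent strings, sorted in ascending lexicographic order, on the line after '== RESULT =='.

Progress:
  pre ⊆ S: {carry(b2,right), robot_in(rmC)} ⊆ S  — applicable
  S \ del = {ball_in(b1,rmA), ball_in(b3,rmC), free(left), robot_in(rmC)}
  ∪ add   = {ball_in(b1,rmA), ball_in(b2,rmC), ball_in(b3,rmC), free(left), free(right), robot_in(rmC)}

== RESULT ==
["ball_in(b1,rmA)", "ball_in(b2,rmC)", "ball_in(b3,rmC)", "free(left)", "free(right)", "robot_in(rmC)"]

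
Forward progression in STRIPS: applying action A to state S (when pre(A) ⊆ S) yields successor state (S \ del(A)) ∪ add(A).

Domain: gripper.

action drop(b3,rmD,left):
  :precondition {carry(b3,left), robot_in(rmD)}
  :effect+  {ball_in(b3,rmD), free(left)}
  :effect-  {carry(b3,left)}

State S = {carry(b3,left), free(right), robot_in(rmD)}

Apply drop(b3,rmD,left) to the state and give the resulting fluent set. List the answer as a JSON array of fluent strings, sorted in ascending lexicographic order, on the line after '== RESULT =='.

Compute (S \ del) ∪ add:
  pre ⊆ S: {carry(b3,left), robot_in(rmD)} ⊆ S  — applicable
  S \ del = {free(right), robot_in(rmD)}
  ∪ add   = {ball_in(b3,rmD), free(left), free(right), robot_in(rmD)}

== RESULT ==
["ball_in(b3,rmD)", "free(left)", "free(right)", "robot_in(rmD)"]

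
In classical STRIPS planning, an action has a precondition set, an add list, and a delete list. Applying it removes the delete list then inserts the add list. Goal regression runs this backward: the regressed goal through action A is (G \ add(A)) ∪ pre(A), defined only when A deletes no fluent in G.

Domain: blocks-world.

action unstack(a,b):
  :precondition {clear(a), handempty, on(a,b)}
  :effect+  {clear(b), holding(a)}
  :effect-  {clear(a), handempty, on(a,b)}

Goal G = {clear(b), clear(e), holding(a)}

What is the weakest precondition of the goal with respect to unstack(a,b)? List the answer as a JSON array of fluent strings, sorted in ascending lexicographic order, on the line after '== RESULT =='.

Regress:
  G ∩ del = {}  (empty — regression defined)
  G \ add = {clear(b), clear(e), holding(a)} \ {clear(b), holding(a)} = {clear(e)}
  ∪ pre   = {clear(e)} ∪ {clear(a), handempty, on(a,b)}
          = {clear(a), clear(e), handempty, on(a,b)}

== RESULT ==
["clear(a)", "clear(e)", "handempty", "on(a,b)"]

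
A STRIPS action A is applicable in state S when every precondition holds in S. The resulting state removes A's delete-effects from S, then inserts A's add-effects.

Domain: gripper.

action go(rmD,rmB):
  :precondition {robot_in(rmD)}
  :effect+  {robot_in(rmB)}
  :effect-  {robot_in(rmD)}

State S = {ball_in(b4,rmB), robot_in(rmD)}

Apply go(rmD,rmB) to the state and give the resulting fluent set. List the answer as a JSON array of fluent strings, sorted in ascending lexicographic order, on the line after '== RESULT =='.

Progress:
  pre ⊆ S: {robot_in(rmD)} ⊆ S  — applicable
  S \ del = {ball_in(b4,rmB)}
  ∪ add   = {ball_in(b4,rmB), robot_in(rmB)}

== RESULT ==
["ball_in(b4,rmB)", "robot_in(rmB)"]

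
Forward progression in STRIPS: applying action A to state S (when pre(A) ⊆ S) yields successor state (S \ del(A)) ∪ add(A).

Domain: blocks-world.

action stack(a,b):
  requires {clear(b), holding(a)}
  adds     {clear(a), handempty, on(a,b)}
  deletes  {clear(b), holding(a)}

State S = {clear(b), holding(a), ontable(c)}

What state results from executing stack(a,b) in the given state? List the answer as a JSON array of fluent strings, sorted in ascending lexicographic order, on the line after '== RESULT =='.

Compute (S \ del) ∪ add:
  pre ⊆ S: {clear(b), holding(a)} ⊆ S  — applicable
  S \ del = {ontable(c)}
  ∪ add   = {clear(a), handempty, on(a,b), ontable(c)}

== RESULT ==
["clear(a)", "handempty", "on(a,b)", "ontable(c)"]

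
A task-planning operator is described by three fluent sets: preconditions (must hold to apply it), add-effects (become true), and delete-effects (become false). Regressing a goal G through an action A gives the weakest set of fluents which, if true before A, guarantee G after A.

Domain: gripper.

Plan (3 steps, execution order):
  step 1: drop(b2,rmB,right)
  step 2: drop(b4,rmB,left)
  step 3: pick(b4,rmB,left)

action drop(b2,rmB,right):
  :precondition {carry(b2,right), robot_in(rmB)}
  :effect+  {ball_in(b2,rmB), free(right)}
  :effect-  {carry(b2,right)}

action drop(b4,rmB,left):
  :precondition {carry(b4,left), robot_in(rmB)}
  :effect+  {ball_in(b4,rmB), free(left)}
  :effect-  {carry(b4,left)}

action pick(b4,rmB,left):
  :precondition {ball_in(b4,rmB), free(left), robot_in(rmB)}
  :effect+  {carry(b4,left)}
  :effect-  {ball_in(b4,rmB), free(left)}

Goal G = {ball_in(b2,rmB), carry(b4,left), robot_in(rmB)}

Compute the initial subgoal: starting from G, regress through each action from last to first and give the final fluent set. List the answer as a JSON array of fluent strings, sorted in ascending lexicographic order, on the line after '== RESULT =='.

Regress step by step:
  through step 3 (pick(b4,rmB,left)): drop {carry(b4,left)}, keep {ball_in(b2,rmB), robot_in(rmB)}, require {ball_in(b4,rmB), free(left), robot_in(rmB)}
    → {ball_in(b2,rmB), ball_in(b4,rmB), free(left), robot_in(rmB)}
  through step 2 (drop(b4,rmB,left)): drop {ball_in(b4,rmB), free(left)}, keep {ball_in(b2,rmB), robot_in(rmB)}, require {carry(b4,left), robot_in(rmB)}
    → {ball_in(b2,rmB), carry(b4,left), robot_in(rmB)}
  through step 1 (drop(b2,rmB,right)): drop {ball_in(b2,rmB)}, keep {carry(b4,left), robot_in(rmB)}, require {carry(b2,right), robot_in(rmB)}
    → {carry(b2,right), carry(b4,left), robot_in(rmB)}

== RESULT ==
["carry(b2,right)", "carry(b4,left)", "robot_in(rmB)"]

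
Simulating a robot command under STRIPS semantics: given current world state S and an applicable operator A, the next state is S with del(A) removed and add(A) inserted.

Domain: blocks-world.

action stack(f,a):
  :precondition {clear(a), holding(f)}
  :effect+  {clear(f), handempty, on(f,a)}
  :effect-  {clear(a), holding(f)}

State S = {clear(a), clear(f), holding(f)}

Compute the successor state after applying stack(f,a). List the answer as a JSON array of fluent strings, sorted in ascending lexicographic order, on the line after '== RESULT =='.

Compute (S \ del) ∪ add:
  pre ⊆ S: {clear(a), holding(f)} ⊆ S  — applicable
  S \ del = {clear(f)}
  ∪ add   = {clear(f), handempty, on(f,a)}

== RESULT ==
["clear(f)", "handempty", "on(f,a)"]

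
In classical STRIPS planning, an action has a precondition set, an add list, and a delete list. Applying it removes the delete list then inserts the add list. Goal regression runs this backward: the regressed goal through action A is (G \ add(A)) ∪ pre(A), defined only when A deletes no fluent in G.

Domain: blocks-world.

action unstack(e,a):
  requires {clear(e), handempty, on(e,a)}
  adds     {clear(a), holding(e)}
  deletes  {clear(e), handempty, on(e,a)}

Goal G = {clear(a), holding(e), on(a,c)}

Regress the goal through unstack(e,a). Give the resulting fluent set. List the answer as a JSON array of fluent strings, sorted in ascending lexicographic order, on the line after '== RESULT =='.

Regress:
  G ∩ del = {}  (empty — regression defined)
  G \ add = {clear(a), holding(e), on(a,c)} \ {clear(a), holding(e)} = {on(a,c)}
  ∪ pre   = {on(a,c)} ∪ {clear(e), handempty, on(e,a)}
          = {clear(e), handempty, on(a,c), on(e,a)}

== RESULT ==
["clear(e)", "handempty", "on(a,c)", "on(e,a)"]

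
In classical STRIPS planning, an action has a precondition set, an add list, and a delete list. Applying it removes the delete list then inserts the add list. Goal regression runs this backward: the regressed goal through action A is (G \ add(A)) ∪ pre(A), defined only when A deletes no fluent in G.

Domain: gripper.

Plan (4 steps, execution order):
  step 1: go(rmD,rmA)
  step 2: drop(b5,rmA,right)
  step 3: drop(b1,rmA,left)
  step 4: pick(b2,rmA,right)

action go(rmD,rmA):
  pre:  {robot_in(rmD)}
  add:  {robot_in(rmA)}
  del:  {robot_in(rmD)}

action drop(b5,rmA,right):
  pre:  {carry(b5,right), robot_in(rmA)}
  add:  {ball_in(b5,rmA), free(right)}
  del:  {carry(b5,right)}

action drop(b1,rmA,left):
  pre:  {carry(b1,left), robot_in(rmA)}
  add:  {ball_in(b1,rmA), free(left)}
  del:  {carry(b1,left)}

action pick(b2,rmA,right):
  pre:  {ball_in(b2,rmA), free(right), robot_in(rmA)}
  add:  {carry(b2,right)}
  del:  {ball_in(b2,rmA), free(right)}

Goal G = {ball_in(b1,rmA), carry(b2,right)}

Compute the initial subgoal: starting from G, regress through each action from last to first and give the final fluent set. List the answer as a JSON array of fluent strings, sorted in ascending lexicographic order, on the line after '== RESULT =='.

Regress step by step:
  through step 4 (pick(b2,rmA,right)): drop {carry(b2,right)}, keep {ball_in(b1,rmA)}, require {ball_in(b2,rmA), free(right), robot_in(rmA)}
    → {ball_in(b1,rmA), ball_in(b2,rmA), free(right), robot_in(rmA)}
  through step 3 (drop(b1,rmA,left)): drop {ball_in(b1,rmA)}, keep {ball_in(b2,rmA), free(right), robot_in(rmA)}, require {carry(b1,left), robot_in(rmA)}
    → {ball_in(b2,rmA), carry(b1,left), free(right), robot_in(rmA)}
  through step 2 (drop(b5,rmA,right)): drop {free(right)}, keep {ball_in(b2,rmA), carry(b1,left), robot_in(rmA)}, require {carry(b5,right), robot_in(rmA)}
    → {ball_in(b2,rmA), carry(b1,left), carry(b5,right), robot_in(rmA)}
  through step 1 (go(rmD,rmA)): drop {robot_in(rmA)}, keep {ball_in(b2,rmA), carry(b1,left), carry(b5,right)}, require {robot_in(rmD)}
    → {ball_in(b2,rmA), carry(b1,left), carry(b5,right), robot_in(rmD)}

== RESULT ==
["ball_in(b2,rmA)", "carry(b1,left)", "carry(b5,right)", "robot_in(rmD)"]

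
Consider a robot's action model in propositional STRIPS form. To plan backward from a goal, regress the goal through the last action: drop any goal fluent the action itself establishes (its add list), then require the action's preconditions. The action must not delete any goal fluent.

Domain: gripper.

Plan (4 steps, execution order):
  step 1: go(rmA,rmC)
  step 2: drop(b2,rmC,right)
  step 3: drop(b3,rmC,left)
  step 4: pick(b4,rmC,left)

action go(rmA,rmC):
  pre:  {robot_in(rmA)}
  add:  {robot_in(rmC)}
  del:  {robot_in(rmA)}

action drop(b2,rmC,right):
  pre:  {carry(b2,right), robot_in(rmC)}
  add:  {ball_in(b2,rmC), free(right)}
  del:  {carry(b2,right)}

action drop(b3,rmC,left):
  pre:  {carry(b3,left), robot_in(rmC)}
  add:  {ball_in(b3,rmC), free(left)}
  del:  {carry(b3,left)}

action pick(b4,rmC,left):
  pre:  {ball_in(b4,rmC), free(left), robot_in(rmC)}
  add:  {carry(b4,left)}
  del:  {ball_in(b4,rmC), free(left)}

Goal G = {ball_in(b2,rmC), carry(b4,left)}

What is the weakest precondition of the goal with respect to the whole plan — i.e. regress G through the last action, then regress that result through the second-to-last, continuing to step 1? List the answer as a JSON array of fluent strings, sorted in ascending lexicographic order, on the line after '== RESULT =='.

Regress step by step:
  through step 4 (pick(b4,rmC,left)): drop {carry(b4,left)}, keep {ball_in(b2,rmC)}, require {ball_in(b4,rmC), free(left), robot_in(rmC)}
    → {ball_in(b2,rmC), ball_in(b4,rmC), free(left), robot_in(rmC)}
  through step 3 (drop(b3,rmC,left)): drop {free(left)}, keep {ball_in(b2,rmC), ball_in(b4,rmC), robot_in(rmC)}, require {carry(b3,left), robot_in(rmC)}
    → {ball_in(b2,rmC), ball_in(b4,rmC), carry(b3,left), robot_in(rmC)}
  through step 2 (drop(b2,rmC,right)): drop {ball_in(b2,rmC)}, keep {ball_in(b4,rmC), carry(b3,left), robot_in(rmC)}, require {carry(b2,right), robot_in(rmC)}
    → {ball_in(b4,rmC), carry(b2,right), carry(b3,left), robot_in(rmC)}
  through step 1 (go(rmA,rmC)): drop {robot_in(rmC)}, keep {ball_in(b4,rmC), carry(b2,right), carry(b3,left)}, require {robot_in(rmA)}
    → {ball_in(b4,rmC), carry(b2,right), carry(b3,left), robot_in(rmA)}

== RESULT ==
["ball_in(b4,rmC)", "carry(b2,right)", "carry(b3,left)", "robot_in(rmA)"]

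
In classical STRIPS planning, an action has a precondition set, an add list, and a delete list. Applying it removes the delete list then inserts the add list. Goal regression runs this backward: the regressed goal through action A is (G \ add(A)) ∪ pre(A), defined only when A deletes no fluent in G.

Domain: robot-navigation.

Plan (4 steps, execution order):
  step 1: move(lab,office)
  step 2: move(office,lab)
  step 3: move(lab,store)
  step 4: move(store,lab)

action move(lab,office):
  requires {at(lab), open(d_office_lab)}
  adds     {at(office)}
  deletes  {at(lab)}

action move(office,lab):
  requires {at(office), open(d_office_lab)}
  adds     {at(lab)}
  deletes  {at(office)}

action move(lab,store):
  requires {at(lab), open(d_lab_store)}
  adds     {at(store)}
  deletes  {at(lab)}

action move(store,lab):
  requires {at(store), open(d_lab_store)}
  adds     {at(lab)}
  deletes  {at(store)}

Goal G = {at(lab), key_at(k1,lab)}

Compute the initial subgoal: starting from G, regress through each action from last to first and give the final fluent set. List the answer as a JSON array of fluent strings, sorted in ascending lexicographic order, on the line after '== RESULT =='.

Work backward from the goal:
  through step 4 (move(store,lab)): drop {at(lab)}, keep {key_at(k1,lab)}, require {at(store), open(d_lab_store)}
    → {at(store), key_at(k1,lab), open(d_lab_store)}
  through step 3 (move(lab,store)): drop {at(store)}, keep {key_at(k1,lab), open(d_lab_store)}, require {at(lab), open(d_lab_store)}
    → {at(lab), key_at(k1,lab), open(d_lab_store)}
  through step 2 (move(office,lab)): drop {at(lab)}, keep {key_at(k1,lab), open(d_lab_store)}, require {at(office), open(d_office_lab)}
    → {at(office), key_at(k1,lab), open(d_lab_store), open(d_office_lab)}
  through step 1 (move(lab,office)): drop {at(office)}, keep {key_at(k1,lab), open(d_lab_store), open(d_office_lab)}, require {at(lab), open(d_office_lab)}
    → {at(lab), key_at(k1,lab), open(d_lab_store), open(d_office_lab)}

== RESULT ==
["at(lab)", "key_at(k1,lab)", "open(d_lab_store)", "open(d_office_lab)"]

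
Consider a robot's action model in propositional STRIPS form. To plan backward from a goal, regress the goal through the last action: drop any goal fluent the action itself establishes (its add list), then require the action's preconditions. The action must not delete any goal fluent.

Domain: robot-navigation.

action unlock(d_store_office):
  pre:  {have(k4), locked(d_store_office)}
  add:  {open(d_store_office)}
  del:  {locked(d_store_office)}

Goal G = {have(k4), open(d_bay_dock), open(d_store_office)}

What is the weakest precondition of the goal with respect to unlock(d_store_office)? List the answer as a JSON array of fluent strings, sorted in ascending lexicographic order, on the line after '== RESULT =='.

Compute (G \ add) ∪ pre:
  G ∩ del = {}  (empty — regression defined)
  G \ add = {have(k4), open(d_bay_dock), open(d_store_office)} \ {open(d_store_office)} = {have(k4), open(d_bay_dock)}
  ∪ pre   = {have(k4), open(d_bay_dock)} ∪ {have(k4), locked(d_store_office)}
          = {have(k4), locked(d_store_office), open(d_bay_dock)}

== RESULT ==
["have(k4)", "locked(d_store_office)", "open(d_bay_dock)"]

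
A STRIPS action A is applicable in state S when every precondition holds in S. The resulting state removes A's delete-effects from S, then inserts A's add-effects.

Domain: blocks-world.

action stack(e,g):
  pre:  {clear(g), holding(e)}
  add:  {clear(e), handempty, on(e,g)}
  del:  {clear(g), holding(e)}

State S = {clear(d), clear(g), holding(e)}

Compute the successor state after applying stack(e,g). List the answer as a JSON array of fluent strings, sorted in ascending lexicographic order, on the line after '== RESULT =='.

Progress:
  pre ⊆ S: {clear(g), holding(e)} ⊆ S  — applicable
  S \ del = {clear(d)}
  ∪ add   = {clear(d), clear(e), handempty, on(e,g)}

== RESULT ==
["clear(d)", "clear(e)", "handempty", "on(e,g)"]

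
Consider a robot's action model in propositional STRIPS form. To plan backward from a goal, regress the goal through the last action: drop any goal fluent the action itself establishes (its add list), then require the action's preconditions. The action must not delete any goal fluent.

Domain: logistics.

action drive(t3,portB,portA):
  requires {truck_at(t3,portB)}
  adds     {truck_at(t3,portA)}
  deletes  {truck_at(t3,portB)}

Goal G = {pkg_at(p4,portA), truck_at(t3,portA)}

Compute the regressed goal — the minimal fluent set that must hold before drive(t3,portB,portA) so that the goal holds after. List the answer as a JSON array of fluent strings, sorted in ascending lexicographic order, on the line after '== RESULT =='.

Regress:
  G ∩ del = {}  (empty — regression defined)
  G \ add = {pkg_at(p4,portA), truck_at(t3,portA)} \ {truck_at(t3,portA)} = {pkg_at(p4,portA)}
  ∪ pre   = {pkg_at(p4,portA)} ∪ {truck_at(t3,portB)}
          = {pkg_at(p4,portA), truck_at(t3,portB)}

== RESULT ==
["pkg_at(p4,portA)", "truck_at(t3,portB)"]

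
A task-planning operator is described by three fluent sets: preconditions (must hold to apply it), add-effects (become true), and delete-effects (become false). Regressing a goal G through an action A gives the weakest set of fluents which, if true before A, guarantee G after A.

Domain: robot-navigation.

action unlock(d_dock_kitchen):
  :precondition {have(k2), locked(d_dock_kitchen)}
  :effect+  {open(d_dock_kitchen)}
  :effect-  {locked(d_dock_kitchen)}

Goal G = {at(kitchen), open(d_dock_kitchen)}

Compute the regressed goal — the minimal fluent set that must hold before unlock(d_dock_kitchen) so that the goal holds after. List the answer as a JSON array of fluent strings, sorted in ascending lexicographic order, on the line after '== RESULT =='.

Compute (G \ add) ∪ pre:
  G ∩ del = {}  (empty — regression defined)
  G \ add = {at(kitchen), open(d_dock_kitchen)} \ {open(d_dock_kitchen)} = {at(kitchen)}
  ∪ pre   = {at(kitchen)} ∪ {have(k2), locked(d_dock_kitchen)}
          = {at(kitchen), have(k2), locked(d_dock_kitchen)}

== RESULT ==
["at(kitchen)", "have(k2)", "locked(d_dock_kitchen)"]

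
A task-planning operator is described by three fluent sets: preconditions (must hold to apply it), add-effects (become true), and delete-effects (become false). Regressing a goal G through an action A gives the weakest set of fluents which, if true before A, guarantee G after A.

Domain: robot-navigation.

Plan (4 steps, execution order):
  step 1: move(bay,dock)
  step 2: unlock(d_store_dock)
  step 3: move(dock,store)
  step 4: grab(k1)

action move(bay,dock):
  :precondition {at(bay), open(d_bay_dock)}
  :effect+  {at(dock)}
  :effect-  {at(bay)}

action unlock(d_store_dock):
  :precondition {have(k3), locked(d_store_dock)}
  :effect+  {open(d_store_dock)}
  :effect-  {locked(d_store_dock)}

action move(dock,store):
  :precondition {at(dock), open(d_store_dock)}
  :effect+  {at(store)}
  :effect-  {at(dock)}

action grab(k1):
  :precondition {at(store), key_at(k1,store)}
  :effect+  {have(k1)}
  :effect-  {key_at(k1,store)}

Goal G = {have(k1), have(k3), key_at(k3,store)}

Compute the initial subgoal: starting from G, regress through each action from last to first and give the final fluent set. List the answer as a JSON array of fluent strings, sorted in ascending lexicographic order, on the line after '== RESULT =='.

Work backward from the goal:
  through step 4 (grab(k1)): drop {have(k1)}, keep {have(k3), key_at(k3,store)}, require {at(store), key_at(k1,store)}
    → {at(store), have(k3), key_at(k1,store), key_at(k3,store)}
  through step 3 (move(dock,store)): drop {at(store)}, keep {have(k3), key_at(k1,store), key_at(k3,store)}, require {at(dock), open(d_store_dock)}
    → {at(dock), have(k3), key_at(k1,store), key_at(k3,store), open(d_store_dock)}
  through step 2 (unlock(d_store_dock)): drop {open(d_store_dock)}, keep {at(dock), have(k3), key_at(k1,store), key_at(k3,store)}, require {have(k3), locked(d_store_dock)}
    → {at(dock), have(k3), key_at(k1,store), key_at(k3,store), locked(d_store_dock)}
  through step 1 (move(bay,dock)): drop {at(dock)}, keep {have(k3), key_at(k1,store), key_at(k3,store), locked(d_store_dock)}, require {at(bay), open(d_bay_dock)}
    → {at(bay), have(k3), key_at(k1,store), key_at(k3,store), locked(d_store_dock), open(d_bay_dock)}

== RESULT ==
["at(bay)", "have(k3)", "key_at(k1,store)", "key_at(k3,store)", "locked(d_store_dock)", "open(d_bay_dock)"]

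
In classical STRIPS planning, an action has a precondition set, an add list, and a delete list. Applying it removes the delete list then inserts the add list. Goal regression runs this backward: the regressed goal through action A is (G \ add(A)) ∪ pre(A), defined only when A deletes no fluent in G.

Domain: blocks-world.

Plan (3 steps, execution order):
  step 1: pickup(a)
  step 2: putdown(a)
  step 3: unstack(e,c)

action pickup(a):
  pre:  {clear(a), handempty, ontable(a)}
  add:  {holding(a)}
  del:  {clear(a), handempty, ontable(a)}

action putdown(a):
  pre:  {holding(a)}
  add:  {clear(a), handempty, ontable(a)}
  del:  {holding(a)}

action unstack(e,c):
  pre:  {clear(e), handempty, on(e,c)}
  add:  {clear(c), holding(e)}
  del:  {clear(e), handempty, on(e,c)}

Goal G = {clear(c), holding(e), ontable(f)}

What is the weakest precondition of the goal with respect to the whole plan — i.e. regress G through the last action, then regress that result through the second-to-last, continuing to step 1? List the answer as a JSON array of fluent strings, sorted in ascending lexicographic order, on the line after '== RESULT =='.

Work backward from the goal:
  through step 3 (unstack(e,c)): drop {clear(c), holding(e)}, keep {ontable(f)}, require {clear(e), handempty, on(e,c)}
    → {clear(e), handempty, on(e,c), ontable(f)}
  through step 2 (putdown(a)): drop {handempty}, keep {clear(e), on(e,c), ontable(f)}, require {holding(a)}
    → {clear(e), holding(a), on(e,c), ontable(f)}
  through step 1 (pickup(a)): drop {holding(a)}, keep {clear(e), on(e,c), ontable(f)}, require {clear(a), handempty, ontable(a)}
    → {clear(a), clear(e), handempty, on(e,c), ontable(a), ontable(f)}

== RESULT ==
["clear(a)", "clear(e)", "handempty", "on(e,c)", "ontable(a)", "ontable(f)"]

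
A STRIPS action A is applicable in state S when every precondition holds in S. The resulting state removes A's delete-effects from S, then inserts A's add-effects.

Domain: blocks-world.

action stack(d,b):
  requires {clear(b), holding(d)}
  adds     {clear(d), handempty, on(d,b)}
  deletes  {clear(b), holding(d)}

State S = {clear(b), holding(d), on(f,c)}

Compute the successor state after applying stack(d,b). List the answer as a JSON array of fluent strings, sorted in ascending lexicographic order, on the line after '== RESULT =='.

Compute (S \ del) ∪ add:
  pre ⊆ S: {clear(b), holding(d)} ⊆ S  — applicable
  S \ del = {on(f,c)}
  ∪ add   = {clear(d), handempty, on(d,b), on(f,c)}

== RESULT ==
["clear(d)", "handempty", "on(d,b)", "on(f,c)"]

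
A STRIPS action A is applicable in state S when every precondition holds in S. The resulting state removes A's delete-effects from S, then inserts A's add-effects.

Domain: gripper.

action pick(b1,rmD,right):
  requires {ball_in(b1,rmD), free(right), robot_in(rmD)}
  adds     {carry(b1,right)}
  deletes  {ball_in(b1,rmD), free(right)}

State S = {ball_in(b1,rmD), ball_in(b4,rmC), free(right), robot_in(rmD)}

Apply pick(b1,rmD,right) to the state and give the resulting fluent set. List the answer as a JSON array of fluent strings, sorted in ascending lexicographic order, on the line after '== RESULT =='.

Progress:
  pre ⊆ S: {ball_in(b1,rmD), free(right), robot_in(rmD)} ⊆ S  — applicable
  S \ del = {ball_in(b4,rmC), robot_in(rmD)}
  ∪ add   = {ball_in(b4,rmC), carry(b1,right), robot_in(rmD)}

== RESULT ==
["ball_in(b4,rmC)", "carry(b1,right)", "robot_in(rmD)"]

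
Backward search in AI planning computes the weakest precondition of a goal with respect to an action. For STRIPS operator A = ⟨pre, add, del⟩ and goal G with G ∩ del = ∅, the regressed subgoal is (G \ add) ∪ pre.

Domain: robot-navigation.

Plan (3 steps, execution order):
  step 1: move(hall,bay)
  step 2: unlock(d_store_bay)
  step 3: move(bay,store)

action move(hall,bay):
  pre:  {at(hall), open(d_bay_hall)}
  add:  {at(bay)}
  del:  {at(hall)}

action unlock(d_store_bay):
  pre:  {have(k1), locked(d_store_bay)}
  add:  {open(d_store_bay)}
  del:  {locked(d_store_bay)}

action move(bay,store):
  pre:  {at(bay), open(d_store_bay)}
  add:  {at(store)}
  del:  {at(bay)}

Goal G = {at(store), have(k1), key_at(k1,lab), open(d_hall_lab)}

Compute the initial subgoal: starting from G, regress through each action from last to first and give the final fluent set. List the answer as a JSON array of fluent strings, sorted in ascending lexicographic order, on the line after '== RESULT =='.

Work backward from the goal:
  through step 3 (move(bay,store)): drop {at(store)}, keep {have(k1), key_at(k1,lab), open(d_hall_lab)}, require {at(bay), open(d_store_bay)}
    → {at(bay), have(k1), key_at(k1,lab), open(d_hall_lab), open(d_store_bay)}
  through step 2 (unlock(d_store_bay)): drop {open(d_store_bay)}, keep {at(bay), have(k1), key_at(k1,lab), open(d_hall_lab)}, require {have(k1), locked(d_store_bay)}
    → {at(bay), have(k1), key_at(k1,lab), locked(d_store_bay), open(d_hall_lab)}
  through step 1 (move(hall,bay)): drop {at(bay)}, keep {have(k1), key_at(k1,lab), locked(d_store_bay), open(d_hall_lab)}, require {at(hall), open(d_bay_hall)}
    → {at(hall), have(k1), key_at(k1,lab), locked(d_store_bay), open(d_bay_hall), open(d_hall_lab)}

== RESULT ==
["at(hall)", "have(k1)", "key_at(k1,lab)", "locked(d_store_bay)", "open(d_bay_hall)", "open(d_hall_lab)"]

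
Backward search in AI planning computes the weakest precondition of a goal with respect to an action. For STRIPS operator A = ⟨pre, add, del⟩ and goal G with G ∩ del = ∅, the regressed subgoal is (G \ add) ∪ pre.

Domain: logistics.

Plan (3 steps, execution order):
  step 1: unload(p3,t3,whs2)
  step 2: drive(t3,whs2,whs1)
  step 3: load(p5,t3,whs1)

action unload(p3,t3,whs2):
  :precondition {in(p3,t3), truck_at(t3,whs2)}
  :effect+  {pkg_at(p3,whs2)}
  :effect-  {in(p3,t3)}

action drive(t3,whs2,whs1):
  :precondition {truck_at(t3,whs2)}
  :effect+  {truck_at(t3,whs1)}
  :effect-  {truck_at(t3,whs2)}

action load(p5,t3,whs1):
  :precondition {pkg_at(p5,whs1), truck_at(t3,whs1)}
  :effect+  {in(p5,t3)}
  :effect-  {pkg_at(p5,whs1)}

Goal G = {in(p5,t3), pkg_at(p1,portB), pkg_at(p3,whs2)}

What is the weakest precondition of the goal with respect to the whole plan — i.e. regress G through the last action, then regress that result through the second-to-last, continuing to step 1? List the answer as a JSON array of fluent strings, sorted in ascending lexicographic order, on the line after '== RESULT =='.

Regress step by step:
  through step 3 (load(p5,t3,whs1)): drop {in(p5,t3)}, keep {pkg_at(p1,portB), pkg_at(p3,whs2)}, require {pkg_at(p5,whs1), truck_at(t3,whs1)}
    → {pkg_at(p1,portB), pkg_at(p3,whs2), pkg_at(p5,whs1), truck_at(t3,whs1)}
  through step 2 (drive(t3,whs2,whs1)): drop {truck_at(t3,whs1)}, keep {pkg_at(p1,portB), pkg_at(p3,whs2), pkg_at(p5,whs1)}, require {truck_at(t3,whs2)}
    → {pkg_at(p1,portB), pkg_at(p3,whs2), pkg_at(p5,whs1), truck_at(t3,whs2)}
  through step 1 (unload(p3,t3,whs2)): drop {pkg_at(p3,whs2)}, keep {pkg_at(p1,portB), pkg_at(p5,whs1), truck_at(t3,whs2)}, require {in(p3,t3), truck_at(t3,whs2)}
    → {in(p3,t3), pkg_at(p1,portB), pkg_at(p5,whs1), truck_at(t3,whs2)}

== RESULT ==
["in(p3,t3)", "pkg_at(p1,portB)", "pkg_at(p5,whs1)", "truck_at(t3,whs2)"]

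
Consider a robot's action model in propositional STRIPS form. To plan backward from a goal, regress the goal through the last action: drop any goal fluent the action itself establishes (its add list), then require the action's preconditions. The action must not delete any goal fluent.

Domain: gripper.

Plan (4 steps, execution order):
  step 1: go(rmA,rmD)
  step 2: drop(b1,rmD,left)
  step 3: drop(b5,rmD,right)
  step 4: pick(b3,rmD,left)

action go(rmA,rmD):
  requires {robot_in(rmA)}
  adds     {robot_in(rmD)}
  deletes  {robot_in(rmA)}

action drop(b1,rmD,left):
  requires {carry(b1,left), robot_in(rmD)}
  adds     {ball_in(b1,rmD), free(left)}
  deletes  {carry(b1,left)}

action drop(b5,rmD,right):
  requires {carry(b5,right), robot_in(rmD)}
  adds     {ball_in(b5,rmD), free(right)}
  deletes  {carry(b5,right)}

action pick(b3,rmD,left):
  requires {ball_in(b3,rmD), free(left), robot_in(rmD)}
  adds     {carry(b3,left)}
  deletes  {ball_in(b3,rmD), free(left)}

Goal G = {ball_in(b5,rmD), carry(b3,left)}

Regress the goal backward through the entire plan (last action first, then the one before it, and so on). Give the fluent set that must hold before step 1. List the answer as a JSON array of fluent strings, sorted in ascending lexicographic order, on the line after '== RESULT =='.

Work backward from the goal:
  through step 4 (pick(b3,rmD,left)): drop {carry(b3,left)}, keep {ball_in(b5,rmD)}, require {ball_in(b3,rmD), free(left), robot_in(rmD)}
    → {ball_in(b3,rmD), ball_in(b5,rmD), free(left), robot_in(rmD)}
  through step 3 (drop(b5,rmD,right)): drop {ball_in(b5,rmD)}, keep {ball_in(b3,rmD), free(left), robot_in(rmD)}, require {carry(b5,right), robot_in(rmD)}
    → {ball_in(b3,rmD), carry(b5,right), free(left), robot_in(rmD)}
  through step 2 (drop(b1,rmD,left)): drop {free(left)}, keep {ball_in(b3,rmD), carry(b5,right), robot_in(rmD)}, require {carry(b1,left), robot_in(rmD)}
    → {ball_in(b3,rmD), carry(b1,left), carry(b5,right), robot_in(rmD)}
  through step 1 (go(rmA,rmD)): drop {robot_in(rmD)}, keep {ball_in(b3,rmD), carry(b1,left), carry(b5,right)}, require {robot_in(rmA)}
    → {ball_in(b3,rmD), carry(b1,left), carry(b5,right), robot_in(rmA)}

== RESULT ==
["ball_in(b3,rmD)", "carry(b1,left)", "carry(b5,right)", "robot_in(rmA)"]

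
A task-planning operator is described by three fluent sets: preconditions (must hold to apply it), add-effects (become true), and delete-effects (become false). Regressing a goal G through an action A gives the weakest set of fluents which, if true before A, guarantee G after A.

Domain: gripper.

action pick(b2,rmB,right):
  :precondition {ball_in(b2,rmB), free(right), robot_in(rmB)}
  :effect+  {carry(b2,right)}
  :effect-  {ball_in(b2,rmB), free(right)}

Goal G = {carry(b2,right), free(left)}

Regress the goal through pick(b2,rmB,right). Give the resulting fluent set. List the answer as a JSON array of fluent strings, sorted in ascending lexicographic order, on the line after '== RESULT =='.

Regress:
  G ∩ del = {}  (empty — regression defined)
  G \ add = {carry(b2,right), free(left)} \ {carry(b2,right)} = {free(left)}
  ∪ pre   = {free(left)} ∪ {ball_in(b2,rmB), free(right), robot_in(rmB)}
          = {ball_in(b2,rmB), free(left), free(right), robot_in(rmB)}

== RESULT ==
["ball_in(b2,rmB)", "free(left)", "free(right)", "robot_in(rmB)"]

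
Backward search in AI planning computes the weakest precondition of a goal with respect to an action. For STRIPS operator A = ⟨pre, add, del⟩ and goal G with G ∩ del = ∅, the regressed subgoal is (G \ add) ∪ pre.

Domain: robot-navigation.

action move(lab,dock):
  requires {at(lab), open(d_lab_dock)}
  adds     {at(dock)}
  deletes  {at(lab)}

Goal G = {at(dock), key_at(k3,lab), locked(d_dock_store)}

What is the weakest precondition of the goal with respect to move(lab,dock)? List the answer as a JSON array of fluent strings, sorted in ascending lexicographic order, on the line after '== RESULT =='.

Regress:
  G ∩ del = {}  (empty — regression defined)
  G \ add = {at(dock), key_at(k3,lab), locked(d_dock_store)} \ {at(dock)} = {key_at(k3,lab), locked(d_dock_store)}
  ∪ pre   = {key_at(k3,lab), locked(d_dock_store)} ∪ {at(lab), open(d_lab_dock)}
          = {at(lab), key_at(k3,lab), locked(d_dock_store), open(d_lab_dock)}

== RESULT ==
["at(lab)", "key_at(k3,lab)", "locked(d_dock_store)", "open(d_lab_dock)"]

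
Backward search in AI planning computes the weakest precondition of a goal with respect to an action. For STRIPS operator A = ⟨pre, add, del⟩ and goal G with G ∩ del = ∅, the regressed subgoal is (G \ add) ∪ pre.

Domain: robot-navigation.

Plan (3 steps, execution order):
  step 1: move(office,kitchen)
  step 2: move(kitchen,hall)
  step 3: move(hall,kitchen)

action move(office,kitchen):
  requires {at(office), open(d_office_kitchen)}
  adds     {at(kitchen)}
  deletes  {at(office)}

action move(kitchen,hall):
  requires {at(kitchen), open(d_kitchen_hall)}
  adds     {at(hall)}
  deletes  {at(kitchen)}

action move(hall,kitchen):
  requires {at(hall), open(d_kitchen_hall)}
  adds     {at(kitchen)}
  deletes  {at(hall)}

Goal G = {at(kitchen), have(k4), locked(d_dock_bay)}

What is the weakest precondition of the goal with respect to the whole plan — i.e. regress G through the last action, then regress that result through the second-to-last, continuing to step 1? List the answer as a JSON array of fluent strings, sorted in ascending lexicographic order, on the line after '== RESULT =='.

Regress step by step:
  through step 3 (move(hall,kitchen)): drop {at(kitchen)}, keep {have(k4), locked(d_dock_bay)}, require {at(hall), open(d_kitchen_hall)}
    → {at(hall), have(k4), locked(d_dock_bay), open(d_kitchen_hall)}
  through step 2 (move(kitchen,hall)): drop {at(hall)}, keep {have(k4), locked(d_dock_bay), open(d_kitchen_hall)}, require {at(kitchen), open(d_kitchen_hall)}
    → {at(kitchen), have(k4), locked(d_dock_bay), open(d_kitchen_hall)}
  through step 1 (move(office,kitchen)): drop {at(kitchen)}, keep {have(k4), locked(d_dock_bay), open(d_kitchen_hall)}, require {at(office), open(d_office_kitchen)}
    → {at(office), have(k4), locked(d_dock_bay), open(d_kitchen_hall), open(d_office_kitchen)}

== RESULT ==
["at(office)", "have(k4)", "locked(d_dock_bay)", "open(d_kitchen_hall)", "open(d_office_kitchen)"]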